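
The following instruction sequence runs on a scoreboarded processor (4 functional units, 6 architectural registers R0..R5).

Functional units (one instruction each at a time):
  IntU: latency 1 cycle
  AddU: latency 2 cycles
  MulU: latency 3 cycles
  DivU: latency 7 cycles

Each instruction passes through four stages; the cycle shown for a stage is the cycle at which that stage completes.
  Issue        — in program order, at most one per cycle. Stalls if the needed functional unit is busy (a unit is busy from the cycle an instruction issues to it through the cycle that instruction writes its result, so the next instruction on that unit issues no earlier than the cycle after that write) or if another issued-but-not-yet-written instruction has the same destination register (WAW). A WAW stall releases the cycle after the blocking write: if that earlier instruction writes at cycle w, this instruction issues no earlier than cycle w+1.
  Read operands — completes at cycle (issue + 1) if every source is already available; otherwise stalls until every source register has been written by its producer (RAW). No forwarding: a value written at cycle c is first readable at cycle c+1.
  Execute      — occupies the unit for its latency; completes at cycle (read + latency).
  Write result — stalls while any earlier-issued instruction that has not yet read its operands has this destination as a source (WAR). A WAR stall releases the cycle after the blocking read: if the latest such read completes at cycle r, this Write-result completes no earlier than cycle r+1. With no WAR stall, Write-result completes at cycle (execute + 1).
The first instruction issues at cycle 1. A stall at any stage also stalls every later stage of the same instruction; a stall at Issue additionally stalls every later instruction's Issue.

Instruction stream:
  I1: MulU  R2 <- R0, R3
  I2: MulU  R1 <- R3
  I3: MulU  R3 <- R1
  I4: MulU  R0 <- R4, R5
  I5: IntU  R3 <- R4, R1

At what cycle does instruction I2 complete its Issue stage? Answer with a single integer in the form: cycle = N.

[I1] 1/2/5/6
[I2] 7/8/11/12  (struct: MulU busy until I1 writes@6)
[I3] 13/14/17/18  (struct: MulU busy until I2 writes@12)
[I4] 19/20/23/24  (struct: MulU busy until I3 writes@18)
[I5] 20/21/22/23

cycle = 7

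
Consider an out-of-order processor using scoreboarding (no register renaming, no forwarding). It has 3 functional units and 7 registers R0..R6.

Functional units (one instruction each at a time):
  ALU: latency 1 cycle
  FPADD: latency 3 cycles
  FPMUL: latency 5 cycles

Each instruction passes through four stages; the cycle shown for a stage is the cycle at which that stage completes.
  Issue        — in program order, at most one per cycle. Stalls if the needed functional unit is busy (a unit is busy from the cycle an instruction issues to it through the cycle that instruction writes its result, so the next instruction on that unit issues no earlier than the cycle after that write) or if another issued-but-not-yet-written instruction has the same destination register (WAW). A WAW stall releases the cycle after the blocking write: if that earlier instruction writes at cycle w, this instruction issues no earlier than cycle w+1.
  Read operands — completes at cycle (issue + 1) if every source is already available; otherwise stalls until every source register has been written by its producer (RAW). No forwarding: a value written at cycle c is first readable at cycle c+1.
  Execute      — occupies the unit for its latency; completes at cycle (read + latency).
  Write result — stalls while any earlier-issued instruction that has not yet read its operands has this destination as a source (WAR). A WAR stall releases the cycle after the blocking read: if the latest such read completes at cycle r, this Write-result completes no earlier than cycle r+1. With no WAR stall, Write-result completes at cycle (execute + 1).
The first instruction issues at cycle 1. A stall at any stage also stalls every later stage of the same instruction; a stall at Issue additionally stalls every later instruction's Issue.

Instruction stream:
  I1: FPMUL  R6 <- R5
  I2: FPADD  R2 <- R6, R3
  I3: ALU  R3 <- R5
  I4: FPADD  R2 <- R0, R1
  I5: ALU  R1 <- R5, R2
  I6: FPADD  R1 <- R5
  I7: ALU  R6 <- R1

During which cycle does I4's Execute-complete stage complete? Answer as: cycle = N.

cycle = 18

t=1  issue I1 (FPMUL)
t=2  I1 read-ops, issue I2 (FPADD)
t=3  issue I3 (ALU)
t=4  I3 read-ops
t=5  I3 finished on ALU
t=7  I1 finished on FPMUL
t=8  I1→R6
t=9  I2 read-ops
t=10  I3→R3
t=12  I2 finished on FPADD
t=13  I2→R2
t=14  issue I4 (FPADD)
t=15  I4 read-ops, issue I5 (ALU)
t=18  I4 finished on FPADD
t=19  I4→R2
t=20  I5 read-ops
t=21  I5 finished on ALU
t=22  I5→R1
t=23  issue I6 (FPADD)
t=24  I6 read-ops, issue I7 (ALU)
t=27  I6 finished on FPADD
t=28  I6→R1
t=29  I7 read-ops
t=30  I7 finished on ALU
t=31  I7→R6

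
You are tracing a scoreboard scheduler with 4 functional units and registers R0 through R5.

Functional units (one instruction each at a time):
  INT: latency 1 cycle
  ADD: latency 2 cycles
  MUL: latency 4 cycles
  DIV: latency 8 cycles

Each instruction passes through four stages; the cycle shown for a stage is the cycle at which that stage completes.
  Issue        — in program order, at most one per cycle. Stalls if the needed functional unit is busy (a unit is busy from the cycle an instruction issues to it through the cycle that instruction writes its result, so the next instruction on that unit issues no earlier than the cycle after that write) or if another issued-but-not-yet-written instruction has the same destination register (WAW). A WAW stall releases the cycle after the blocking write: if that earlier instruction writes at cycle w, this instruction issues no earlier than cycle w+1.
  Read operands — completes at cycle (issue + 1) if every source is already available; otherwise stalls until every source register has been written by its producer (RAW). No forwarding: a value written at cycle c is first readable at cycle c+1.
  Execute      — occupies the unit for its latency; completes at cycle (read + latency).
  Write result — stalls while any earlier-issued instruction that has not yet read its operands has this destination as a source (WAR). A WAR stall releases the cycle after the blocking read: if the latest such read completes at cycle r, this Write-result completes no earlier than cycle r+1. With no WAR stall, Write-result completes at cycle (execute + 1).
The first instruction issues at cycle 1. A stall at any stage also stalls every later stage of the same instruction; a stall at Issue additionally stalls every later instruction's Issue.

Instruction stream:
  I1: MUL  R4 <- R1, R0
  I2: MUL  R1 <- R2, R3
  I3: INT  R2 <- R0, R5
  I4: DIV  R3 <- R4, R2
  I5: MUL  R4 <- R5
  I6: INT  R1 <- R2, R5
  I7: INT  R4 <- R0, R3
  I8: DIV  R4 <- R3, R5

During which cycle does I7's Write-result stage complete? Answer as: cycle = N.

t=1  I1 issues→MUL
t=2  I1 reads
t=6  I1 exec-done
t=7  I1 writes R4
t=8  I2 issues→MUL
t=9  I2 reads | I3 issues→INT
t=10  I3 reads | I4 issues→DIV
t=11  I3 exec-done
t=12  I3 writes R2
t=13  I2 exec-done | I4 reads
t=14  I2 writes R1
t=15  I5 issues→MUL
t=16  I5 reads | I6 issues→INT
t=17  I6 reads
t=18  I6 exec-done
t=19  I6 writes R1
t=20  I5 exec-done
t=21  I4 exec-done | I5 writes R4
t=22  I4 writes R3 | I7 issues→INT
t=23  I7 reads
t=24  I7 exec-done
t=25  I7 writes R4
t=26  I8 issues→DIV
t=27  I8 reads
t=35  I8 exec-done
t=36  I8 writes R4

cycle = 25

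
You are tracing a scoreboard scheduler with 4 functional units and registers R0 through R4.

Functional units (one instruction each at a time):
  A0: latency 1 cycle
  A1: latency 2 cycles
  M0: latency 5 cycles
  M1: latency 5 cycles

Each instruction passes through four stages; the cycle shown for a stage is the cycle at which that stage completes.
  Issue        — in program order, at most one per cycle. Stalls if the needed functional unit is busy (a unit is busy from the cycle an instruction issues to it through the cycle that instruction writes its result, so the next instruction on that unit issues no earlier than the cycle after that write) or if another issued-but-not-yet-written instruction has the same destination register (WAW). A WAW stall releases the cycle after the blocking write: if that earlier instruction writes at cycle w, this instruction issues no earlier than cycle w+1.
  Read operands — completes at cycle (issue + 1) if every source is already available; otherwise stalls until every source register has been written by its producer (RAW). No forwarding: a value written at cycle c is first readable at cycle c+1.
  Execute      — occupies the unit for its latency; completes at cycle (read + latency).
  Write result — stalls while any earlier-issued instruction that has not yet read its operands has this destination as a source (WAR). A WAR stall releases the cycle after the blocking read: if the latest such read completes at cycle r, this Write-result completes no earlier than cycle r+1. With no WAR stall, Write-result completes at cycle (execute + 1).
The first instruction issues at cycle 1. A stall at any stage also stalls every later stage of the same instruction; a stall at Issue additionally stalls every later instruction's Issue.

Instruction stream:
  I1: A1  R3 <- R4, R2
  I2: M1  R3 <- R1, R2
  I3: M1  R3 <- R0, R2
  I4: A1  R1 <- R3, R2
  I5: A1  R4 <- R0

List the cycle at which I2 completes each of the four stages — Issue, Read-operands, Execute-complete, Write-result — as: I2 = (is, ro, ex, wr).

1) issue 1, read 2, done 4, write 5
2) issue 6, read 7, done 12, write 13  <WAW R3: wait I1 write@5>
3) issue 14, read 15, done 20, write 21  <struct: M1 busy until I2 writes@13>
4) issue 15, read 22, done 24, write 25  <RAW R3: wait I3 write@21>
5) issue 26, read 27, done 29, write 30  <struct: A1 busy until I4 writes@25>

I2 = (6, 7, 12, 13)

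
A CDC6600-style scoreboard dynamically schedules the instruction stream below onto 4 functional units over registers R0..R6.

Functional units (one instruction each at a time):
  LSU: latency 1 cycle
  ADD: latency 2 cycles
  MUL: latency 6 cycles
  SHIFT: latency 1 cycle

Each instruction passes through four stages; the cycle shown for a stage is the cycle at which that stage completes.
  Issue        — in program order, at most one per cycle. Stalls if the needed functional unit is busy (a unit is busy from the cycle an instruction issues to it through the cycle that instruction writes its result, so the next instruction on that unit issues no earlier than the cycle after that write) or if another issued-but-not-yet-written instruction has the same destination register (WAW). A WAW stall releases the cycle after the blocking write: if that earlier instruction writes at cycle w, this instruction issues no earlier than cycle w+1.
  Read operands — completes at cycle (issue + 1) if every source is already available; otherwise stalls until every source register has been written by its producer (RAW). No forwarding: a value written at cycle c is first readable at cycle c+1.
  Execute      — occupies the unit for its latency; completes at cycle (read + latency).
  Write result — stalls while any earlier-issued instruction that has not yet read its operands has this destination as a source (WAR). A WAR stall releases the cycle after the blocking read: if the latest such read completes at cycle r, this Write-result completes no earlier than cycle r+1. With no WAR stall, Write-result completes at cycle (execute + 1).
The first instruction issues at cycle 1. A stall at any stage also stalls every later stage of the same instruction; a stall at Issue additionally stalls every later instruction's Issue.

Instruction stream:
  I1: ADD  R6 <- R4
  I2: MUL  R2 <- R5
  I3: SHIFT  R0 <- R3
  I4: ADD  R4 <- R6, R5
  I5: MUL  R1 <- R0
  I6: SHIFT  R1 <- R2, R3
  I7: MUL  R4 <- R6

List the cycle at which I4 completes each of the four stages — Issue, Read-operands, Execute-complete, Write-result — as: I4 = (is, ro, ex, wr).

[I1] 1/2/4/5
[I2] 2/3/9/10
[I3] 3/4/5/6
[I4] 6/7/9/10  (struct: ADD busy until I1 writes@5)
[I5] 11/12/18/19  (struct: MUL busy until I2 writes@10)
[I6] 20/21/22/23  (WAW R1: wait I5 write@19)
[I7] 21/22/28/29

I4 = (6, 7, 9, 10)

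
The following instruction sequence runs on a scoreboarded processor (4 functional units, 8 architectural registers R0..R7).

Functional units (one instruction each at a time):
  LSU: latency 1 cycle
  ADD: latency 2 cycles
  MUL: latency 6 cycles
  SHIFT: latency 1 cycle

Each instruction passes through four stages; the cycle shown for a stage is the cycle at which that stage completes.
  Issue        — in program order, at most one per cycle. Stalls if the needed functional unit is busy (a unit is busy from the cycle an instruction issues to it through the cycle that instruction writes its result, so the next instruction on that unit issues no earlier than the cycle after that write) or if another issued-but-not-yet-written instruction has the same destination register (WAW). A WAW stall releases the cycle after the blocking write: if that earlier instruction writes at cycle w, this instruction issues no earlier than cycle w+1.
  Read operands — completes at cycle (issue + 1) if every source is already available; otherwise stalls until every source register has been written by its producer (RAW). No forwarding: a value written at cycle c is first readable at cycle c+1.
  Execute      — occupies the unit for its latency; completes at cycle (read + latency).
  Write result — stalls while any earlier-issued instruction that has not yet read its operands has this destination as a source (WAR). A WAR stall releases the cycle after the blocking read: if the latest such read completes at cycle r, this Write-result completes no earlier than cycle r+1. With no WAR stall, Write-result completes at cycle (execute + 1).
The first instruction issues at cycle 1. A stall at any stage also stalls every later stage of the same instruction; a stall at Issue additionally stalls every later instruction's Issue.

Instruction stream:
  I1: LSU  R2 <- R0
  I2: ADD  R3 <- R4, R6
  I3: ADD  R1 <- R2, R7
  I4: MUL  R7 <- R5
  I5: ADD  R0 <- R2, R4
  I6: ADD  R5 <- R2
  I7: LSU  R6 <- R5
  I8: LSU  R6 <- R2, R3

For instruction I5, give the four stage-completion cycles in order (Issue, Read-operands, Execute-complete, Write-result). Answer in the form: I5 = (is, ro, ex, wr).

I5 = (12, 13, 15, 16)

I1 -> (1, 2, 3, 4)
I2 -> (2, 3, 5, 6)
I3 -> (7, 8, 10, 11)  // struct: ADD busy until I2 writes@6
I4 -> (8, 9, 15, 16)
I5 -> (12, 13, 15, 16)  // struct: ADD busy until I3 writes@11
I6 -> (17, 18, 20, 21)  // struct: ADD busy until I5 writes@16
I7 -> (18, 22, 23, 24)  // RAW R5: wait I6 write@21
I8 -> (25, 26, 27, 28)  // struct: LSU busy until I7 writes@24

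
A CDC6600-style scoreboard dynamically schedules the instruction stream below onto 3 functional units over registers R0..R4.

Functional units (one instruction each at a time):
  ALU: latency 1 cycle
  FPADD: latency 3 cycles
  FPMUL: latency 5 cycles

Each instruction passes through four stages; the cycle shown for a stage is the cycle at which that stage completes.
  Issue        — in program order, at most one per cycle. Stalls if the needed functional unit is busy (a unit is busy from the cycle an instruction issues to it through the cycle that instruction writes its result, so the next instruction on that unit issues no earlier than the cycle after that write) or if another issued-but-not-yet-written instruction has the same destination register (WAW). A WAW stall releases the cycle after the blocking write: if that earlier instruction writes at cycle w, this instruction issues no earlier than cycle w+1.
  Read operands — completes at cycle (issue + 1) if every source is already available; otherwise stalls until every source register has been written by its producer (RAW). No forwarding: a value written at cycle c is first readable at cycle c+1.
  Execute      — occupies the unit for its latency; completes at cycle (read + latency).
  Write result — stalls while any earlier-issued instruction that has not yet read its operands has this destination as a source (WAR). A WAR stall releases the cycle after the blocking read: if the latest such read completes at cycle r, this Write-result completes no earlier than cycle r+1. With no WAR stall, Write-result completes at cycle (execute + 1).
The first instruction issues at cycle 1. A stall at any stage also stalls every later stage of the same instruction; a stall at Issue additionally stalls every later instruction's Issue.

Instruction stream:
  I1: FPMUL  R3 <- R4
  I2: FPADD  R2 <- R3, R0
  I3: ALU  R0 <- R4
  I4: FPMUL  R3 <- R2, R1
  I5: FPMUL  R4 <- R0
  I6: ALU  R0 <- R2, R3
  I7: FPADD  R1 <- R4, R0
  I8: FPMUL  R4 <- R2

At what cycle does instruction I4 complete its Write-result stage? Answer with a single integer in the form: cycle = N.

[1] I1 issues→FPMUL
[2] I1 reads · I2 issues→FPADD
[3] I3 issues→ALU
[4] I3 reads
[5] I3 exec-done
[7] I1 exec-done
[8] I1 writes R3
[9] I2 reads · I4 issues→FPMUL
[10] I3 writes R0
[12] I2 exec-done
[13] I2 writes R2
[14] I4 reads
[19] I4 exec-done
[20] I4 writes R3
[21] I5 issues→FPMUL
[22] I5 reads · I6 issues→ALU
[23] I6 reads · I7 issues→FPADD
[24] I6 exec-done
[25] I6 writes R0
[27] I5 exec-done
[28] I5 writes R4
[29] I7 reads · I8 issues→FPMUL
[30] I8 reads
[32] I7 exec-done
[33] I7 writes R1
[35] I8 exec-done
[36] I8 writes R4

cycle = 20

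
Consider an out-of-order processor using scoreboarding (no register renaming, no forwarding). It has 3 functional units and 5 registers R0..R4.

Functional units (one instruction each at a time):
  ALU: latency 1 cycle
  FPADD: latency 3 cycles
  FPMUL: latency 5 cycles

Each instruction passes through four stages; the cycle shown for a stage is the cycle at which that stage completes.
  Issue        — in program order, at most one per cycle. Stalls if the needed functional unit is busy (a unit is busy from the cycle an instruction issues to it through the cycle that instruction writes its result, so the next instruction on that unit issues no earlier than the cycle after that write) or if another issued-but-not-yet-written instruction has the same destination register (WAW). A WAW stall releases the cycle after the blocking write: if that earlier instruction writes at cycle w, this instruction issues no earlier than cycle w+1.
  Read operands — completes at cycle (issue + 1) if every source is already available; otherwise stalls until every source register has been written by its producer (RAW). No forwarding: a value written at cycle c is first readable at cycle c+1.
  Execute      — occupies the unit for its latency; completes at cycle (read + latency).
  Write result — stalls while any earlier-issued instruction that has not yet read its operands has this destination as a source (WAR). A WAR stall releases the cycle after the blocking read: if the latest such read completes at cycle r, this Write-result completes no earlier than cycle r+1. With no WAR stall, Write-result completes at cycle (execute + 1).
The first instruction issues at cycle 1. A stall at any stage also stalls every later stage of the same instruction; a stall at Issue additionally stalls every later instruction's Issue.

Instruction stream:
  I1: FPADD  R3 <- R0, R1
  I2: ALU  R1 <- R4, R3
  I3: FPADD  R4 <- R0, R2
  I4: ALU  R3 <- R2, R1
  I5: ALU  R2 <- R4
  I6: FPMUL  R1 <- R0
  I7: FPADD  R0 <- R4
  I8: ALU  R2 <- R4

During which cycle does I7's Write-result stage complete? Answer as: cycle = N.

cycle = 21

cycle 1: I1→FPADD
cycle 2: I1 RO; I2→ALU
cycle 5: I1 EX
cycle 6: I1 WR R3
cycle 7: I2 RO; I3→FPADD
cycle 8: I2 EX; I3 RO
cycle 9: I2 WR R1
cycle 10: I4→ALU
cycle 11: I3 EX; I4 RO
cycle 12: I3 WR R4; I4 EX
cycle 13: I4 WR R3
cycle 14: I5→ALU
cycle 15: I5 RO; I6→FPMUL
cycle 16: I5 EX; I6 RO; I7→FPADD
cycle 17: I5 WR R2; I7 RO
cycle 18: I8→ALU
cycle 19: I8 RO
cycle 20: I7 EX; I8 EX
cycle 21: I6 EX; I7 WR R0; I8 WR R2
cycle 22: I6 WR R1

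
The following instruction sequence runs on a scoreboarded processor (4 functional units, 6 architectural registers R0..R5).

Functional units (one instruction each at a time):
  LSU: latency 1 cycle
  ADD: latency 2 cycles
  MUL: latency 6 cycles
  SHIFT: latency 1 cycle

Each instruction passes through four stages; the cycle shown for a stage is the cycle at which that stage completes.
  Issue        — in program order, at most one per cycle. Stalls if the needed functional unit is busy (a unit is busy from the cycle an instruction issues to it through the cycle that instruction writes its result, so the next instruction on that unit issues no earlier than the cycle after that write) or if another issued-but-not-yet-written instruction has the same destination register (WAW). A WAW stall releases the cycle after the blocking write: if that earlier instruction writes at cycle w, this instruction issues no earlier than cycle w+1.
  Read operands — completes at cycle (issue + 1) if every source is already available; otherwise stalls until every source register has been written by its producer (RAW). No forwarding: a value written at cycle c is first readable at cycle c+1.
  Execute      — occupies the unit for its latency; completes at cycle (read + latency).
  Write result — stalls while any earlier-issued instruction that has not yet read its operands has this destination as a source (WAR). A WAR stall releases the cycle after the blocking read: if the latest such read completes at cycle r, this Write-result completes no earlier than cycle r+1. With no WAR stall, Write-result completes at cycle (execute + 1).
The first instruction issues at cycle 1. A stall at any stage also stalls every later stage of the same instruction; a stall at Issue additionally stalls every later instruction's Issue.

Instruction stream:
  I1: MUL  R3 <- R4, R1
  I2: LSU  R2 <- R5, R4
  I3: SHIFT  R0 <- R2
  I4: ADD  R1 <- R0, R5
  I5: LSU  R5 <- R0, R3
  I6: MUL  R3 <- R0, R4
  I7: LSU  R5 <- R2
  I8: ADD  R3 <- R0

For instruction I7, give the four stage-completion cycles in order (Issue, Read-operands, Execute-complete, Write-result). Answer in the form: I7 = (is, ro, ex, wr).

cycle 1: I1→MUL
cycle 2: I1 RO | I2→LSU
cycle 3: I2 RO | I3→SHIFT
cycle 4: I2 EX | I4→ADD
cycle 5: I2 WR R2
cycle 6: I3 RO | I5→LSU
cycle 7: I3 EX
cycle 8: I1 EX | I3 WR R0
cycle 9: I1 WR R3 | I4 RO
cycle 10: I5 RO | I6→MUL
cycle 11: I4 EX | I5 EX | I6 RO
cycle 12: I4 WR R1 | I5 WR R5
cycle 13: I7→LSU
cycle 14: I7 RO
cycle 15: I7 EX
cycle 16: I7 WR R5
cycle 17: I6 EX
cycle 18: I6 WR R3
cycle 19: I8→ADD
cycle 20: I8 RO
cycle 22: I8 EX
cycle 23: I8 WR R3

I7 = (13, 14, 15, 16)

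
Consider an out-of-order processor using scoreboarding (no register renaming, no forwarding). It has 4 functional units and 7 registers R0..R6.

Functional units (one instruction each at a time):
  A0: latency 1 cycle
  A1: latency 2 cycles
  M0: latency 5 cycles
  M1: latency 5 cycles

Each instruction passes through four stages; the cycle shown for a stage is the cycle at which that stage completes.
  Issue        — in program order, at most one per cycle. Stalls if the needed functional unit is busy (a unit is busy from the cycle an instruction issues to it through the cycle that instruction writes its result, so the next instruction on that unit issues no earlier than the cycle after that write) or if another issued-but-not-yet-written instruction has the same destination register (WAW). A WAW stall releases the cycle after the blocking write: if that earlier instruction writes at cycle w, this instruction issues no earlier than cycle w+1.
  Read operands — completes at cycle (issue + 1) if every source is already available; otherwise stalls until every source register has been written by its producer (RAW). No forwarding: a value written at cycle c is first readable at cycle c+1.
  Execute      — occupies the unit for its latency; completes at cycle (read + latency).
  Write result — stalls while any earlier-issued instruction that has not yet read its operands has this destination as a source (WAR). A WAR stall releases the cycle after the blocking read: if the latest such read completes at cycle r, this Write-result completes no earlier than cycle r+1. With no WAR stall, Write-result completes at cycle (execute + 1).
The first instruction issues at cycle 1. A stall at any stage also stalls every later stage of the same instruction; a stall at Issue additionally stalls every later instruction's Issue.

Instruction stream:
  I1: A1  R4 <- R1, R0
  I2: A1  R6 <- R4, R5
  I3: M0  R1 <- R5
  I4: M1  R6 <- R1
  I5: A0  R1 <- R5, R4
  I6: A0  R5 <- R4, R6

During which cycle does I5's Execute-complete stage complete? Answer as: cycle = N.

cycle = 17

[1] issue I1 (A1)
[2] I1 read-ops
[4] I1 finished on A1
[5] I1→R4
[6] issue I2 (A1)
[7] I2 read-ops, issue I3 (M0)
[8] I3 read-ops
[9] I2 finished on A1
[10] I2→R6
[11] issue I4 (M1)
[13] I3 finished on M0
[14] I3→R1
[15] I4 read-ops, issue I5 (A0)
[16] I5 read-ops
[17] I5 finished on A0
[18] I5→R1
[19] issue I6 (A0)
[20] I4 finished on M1
[21] I4→R6
[22] I6 read-ops
[23] I6 finished on A0
[24] I6→R5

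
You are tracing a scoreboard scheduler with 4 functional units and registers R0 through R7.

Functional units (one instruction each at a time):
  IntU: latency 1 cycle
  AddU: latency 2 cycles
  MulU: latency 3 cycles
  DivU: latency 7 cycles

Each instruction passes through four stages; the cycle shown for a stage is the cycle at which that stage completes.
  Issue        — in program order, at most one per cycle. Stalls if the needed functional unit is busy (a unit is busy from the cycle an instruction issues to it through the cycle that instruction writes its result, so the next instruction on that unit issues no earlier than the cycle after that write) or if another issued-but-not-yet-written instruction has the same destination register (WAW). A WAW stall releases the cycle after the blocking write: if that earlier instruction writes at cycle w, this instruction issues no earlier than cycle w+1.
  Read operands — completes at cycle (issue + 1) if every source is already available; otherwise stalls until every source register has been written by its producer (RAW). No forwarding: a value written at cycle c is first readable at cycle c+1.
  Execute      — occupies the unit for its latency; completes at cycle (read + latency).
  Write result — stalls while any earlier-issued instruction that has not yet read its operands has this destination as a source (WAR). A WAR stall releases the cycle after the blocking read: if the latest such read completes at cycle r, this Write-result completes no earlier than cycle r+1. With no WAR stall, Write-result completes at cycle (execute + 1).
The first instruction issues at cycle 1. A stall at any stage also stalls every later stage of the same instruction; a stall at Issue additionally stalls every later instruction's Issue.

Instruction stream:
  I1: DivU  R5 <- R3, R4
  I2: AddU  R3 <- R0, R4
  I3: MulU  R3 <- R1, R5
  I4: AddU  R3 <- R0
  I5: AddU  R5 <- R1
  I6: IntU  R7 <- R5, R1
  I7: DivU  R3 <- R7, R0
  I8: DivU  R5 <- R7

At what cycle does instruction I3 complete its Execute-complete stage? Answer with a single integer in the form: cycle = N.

  I1 | 1 | 2 | 9 | 10
  I2 | 2 | 3 | 5 | 6
  I3 | 7 | 11 | 14 | 15   WAW R3: wait I2 write@6 · RAW R5: wait I1 write@10
  I4 | 16 | 17 | 19 | 20   WAW R3: wait I3 write@15
  I5 | 21 | 22 | 24 | 25   struct: AddU busy until I4 writes@20
  I6 | 22 | 26 | 27 | 28   RAW R5: wait I5 write@25
  I7 | 23 | 29 | 36 | 37   RAW R7: wait I6 write@28
  I8 | 38 | 39 | 46 | 47   struct: DivU busy until I7 writes@37

cycle = 14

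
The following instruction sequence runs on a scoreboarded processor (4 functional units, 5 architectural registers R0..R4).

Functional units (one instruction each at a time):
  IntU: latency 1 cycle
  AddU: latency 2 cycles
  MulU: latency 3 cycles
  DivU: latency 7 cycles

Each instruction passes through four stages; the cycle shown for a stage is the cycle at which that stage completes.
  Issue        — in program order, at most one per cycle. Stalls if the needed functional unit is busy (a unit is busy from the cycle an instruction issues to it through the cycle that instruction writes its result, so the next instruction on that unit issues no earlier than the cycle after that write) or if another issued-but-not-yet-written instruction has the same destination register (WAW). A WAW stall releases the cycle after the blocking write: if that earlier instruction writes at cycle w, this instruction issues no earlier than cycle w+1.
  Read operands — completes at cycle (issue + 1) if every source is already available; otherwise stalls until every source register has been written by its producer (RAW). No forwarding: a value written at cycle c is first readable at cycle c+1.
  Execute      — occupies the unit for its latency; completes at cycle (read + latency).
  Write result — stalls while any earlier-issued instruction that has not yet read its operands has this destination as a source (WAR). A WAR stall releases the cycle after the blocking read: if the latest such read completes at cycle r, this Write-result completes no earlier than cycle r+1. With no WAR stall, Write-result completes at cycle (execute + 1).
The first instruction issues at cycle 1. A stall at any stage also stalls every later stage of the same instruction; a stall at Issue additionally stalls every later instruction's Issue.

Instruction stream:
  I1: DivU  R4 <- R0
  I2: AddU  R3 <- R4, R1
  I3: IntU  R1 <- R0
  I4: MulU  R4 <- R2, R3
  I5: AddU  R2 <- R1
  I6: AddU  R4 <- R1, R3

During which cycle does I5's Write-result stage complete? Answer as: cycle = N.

1) issue 1, read 2, done 9, write 10
2) issue 2, read 11, done 13, write 14  <RAW R4: wait I1 write@10>
3) issue 3, read 4, done 5, write 12  <WAR R1: wait I2 read@11>
4) issue 11, read 15, done 18, write 19  <WAW R4: wait I1 write@10 / RAW R3: wait I2 write@14>
5) issue 15, read 16, done 18, write 19  <struct: AddU busy until I2 writes@14>
6) issue 20, read 21, done 23, write 24  <struct: AddU busy until I5 writes@19>

cycle = 19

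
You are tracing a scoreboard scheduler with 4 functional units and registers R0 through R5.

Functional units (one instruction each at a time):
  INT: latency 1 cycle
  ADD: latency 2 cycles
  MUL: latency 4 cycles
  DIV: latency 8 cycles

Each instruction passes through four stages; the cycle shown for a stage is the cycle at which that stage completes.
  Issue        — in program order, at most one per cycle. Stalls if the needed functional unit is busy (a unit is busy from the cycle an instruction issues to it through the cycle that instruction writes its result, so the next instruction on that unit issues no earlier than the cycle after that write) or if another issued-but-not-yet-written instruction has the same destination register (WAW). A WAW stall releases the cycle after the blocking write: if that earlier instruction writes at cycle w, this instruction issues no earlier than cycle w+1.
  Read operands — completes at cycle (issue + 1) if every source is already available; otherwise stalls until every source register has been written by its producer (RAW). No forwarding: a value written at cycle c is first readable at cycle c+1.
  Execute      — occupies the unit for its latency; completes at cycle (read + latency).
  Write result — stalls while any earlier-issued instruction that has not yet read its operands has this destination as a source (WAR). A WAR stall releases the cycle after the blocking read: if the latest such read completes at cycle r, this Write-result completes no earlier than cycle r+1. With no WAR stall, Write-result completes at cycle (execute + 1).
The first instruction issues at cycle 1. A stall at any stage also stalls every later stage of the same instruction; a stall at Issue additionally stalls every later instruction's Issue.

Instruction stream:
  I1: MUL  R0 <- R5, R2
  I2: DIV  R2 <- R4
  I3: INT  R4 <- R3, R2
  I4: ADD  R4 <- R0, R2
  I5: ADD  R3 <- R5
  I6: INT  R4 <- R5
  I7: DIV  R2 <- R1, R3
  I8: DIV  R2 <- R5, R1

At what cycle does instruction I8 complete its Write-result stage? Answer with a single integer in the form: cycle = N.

cycle = 46

1) issue 1, read 2, done 6, write 7
2) issue 2, read 3, done 11, write 12
3) issue 3, read 13, done 14, write 15  <RAW R2: wait I2 write@12>
4) issue 16, read 17, done 19, write 20  <WAW R4: wait I3 write@15>
5) issue 21, read 22, done 24, write 25  <struct: ADD busy until I4 writes@20>
6) issue 22, read 23, done 24, write 25
7) issue 23, read 26, done 34, write 35  <RAW R3: wait I5 write@25>
8) issue 36, read 37, done 45, write 46  <struct: DIV busy until I7 writes@35>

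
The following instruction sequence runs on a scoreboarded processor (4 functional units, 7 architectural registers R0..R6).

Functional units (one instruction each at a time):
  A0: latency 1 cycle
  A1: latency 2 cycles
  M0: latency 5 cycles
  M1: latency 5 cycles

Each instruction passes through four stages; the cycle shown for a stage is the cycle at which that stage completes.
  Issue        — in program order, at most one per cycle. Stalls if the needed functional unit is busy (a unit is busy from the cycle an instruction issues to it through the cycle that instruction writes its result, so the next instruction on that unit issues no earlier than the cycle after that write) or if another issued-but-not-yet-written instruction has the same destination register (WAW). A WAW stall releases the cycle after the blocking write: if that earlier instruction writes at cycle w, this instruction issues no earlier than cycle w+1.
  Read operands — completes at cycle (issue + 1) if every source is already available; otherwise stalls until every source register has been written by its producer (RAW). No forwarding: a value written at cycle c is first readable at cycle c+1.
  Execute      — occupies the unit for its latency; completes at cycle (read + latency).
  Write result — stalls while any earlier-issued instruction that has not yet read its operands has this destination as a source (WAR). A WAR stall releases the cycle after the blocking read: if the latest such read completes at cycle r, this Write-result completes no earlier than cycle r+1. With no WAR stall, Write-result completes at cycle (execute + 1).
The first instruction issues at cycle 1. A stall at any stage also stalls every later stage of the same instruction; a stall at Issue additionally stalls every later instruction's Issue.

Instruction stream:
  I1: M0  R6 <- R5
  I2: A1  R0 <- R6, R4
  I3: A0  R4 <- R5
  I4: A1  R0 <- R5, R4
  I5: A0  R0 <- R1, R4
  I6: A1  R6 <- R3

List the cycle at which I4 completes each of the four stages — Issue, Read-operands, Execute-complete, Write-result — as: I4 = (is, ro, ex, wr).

I4 = (13, 14, 16, 17)

  I1 | 1 | 2 | 7 | 8
  I2 | 2 | 9 | 11 | 12   RAW R6: wait I1 write@8
  I3 | 3 | 4 | 5 | 10   WAR R4: wait I2 read@9
  I4 | 13 | 14 | 16 | 17   struct: A1 busy until I2 writes@12
  I5 | 18 | 19 | 20 | 21   WAW R0: wait I4 write@17
  I6 | 19 | 20 | 22 | 23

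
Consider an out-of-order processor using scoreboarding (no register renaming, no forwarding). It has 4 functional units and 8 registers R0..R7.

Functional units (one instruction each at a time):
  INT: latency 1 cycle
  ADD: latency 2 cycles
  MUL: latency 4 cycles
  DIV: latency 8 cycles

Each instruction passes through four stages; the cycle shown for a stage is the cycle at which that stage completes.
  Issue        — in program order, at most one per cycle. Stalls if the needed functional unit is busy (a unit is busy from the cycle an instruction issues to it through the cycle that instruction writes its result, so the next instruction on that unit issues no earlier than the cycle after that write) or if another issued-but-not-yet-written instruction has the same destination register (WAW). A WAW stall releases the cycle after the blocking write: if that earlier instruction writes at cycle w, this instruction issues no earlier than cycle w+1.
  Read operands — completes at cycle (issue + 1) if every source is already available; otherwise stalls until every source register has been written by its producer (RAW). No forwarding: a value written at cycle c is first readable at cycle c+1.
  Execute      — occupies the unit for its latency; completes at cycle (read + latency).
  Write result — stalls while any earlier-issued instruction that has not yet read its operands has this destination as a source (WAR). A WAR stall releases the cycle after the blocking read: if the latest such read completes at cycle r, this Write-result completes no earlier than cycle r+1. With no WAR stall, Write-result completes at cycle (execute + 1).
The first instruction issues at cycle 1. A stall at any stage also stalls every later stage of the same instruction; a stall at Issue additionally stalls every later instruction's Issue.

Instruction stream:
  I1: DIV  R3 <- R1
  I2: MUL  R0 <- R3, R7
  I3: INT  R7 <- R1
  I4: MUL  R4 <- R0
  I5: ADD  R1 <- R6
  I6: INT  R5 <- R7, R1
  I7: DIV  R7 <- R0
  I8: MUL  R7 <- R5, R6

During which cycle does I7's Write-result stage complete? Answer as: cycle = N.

cycle = 31

1) issue 1, read 2, done 10, write 11
2) issue 2, read 12, done 16, write 17  <RAW R3: wait I1 write@11>
3) issue 3, read 4, done 5, write 13  <WAR R7: wait I2 read@12>
4) issue 18, read 19, done 23, write 24  <struct: MUL busy until I2 writes@17>
5) issue 19, read 20, done 22, write 23
6) issue 20, read 24, done 25, write 26  <RAW R1: wait I5 write@23>
7) issue 21, read 22, done 30, write 31
8) issue 32, read 33, done 37, write 38  <WAW R7: wait I7 write@31>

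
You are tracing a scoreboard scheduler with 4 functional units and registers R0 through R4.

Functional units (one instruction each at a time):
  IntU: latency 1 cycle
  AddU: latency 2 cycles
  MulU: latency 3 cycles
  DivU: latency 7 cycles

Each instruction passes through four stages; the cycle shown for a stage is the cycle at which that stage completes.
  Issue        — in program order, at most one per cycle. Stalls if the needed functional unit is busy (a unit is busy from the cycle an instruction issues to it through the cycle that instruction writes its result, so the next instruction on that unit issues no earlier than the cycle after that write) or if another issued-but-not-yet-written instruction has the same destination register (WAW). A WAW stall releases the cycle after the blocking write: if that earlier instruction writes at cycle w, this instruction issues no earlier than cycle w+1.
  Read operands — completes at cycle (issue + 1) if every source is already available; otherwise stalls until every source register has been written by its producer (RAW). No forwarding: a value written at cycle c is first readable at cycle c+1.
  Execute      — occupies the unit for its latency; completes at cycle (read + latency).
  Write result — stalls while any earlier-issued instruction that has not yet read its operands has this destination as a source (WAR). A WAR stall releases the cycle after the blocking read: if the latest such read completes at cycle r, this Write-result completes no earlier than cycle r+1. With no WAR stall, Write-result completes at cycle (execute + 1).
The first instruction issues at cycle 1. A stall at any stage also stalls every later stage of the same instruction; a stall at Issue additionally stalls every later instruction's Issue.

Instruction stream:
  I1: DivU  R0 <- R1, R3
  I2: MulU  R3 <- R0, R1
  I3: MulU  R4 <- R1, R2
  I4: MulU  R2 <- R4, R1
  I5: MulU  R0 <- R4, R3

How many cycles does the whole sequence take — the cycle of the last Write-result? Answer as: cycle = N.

cycle = 33

cycle 1: I1 dispatched to DivU
cycle 2: I1 operands ready · I2 dispatched to MulU
cycle 9: I1 complete
cycle 10: R0←I1
cycle 11: I2 operands ready
cycle 14: I2 complete
cycle 15: R3←I2
cycle 16: I3 dispatched to MulU
cycle 17: I3 operands ready
cycle 20: I3 complete
cycle 21: R4←I3
cycle 22: I4 dispatched to MulU
cycle 23: I4 operands ready
cycle 26: I4 complete
cycle 27: R2←I4
cycle 28: I5 dispatched to MulU
cycle 29: I5 operands ready
cycle 32: I5 complete
cycle 33: R0←I5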